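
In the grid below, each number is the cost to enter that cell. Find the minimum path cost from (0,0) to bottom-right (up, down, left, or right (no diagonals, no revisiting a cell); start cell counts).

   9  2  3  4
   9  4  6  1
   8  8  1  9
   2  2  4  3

Best path: [0,0]→[0,1]→[0,2]→[1,2]→[2,2]→[3,2]→[3,3]
Cost: 9 + 2 + 3 + 6 + 1 + 4 + 3 = 28

28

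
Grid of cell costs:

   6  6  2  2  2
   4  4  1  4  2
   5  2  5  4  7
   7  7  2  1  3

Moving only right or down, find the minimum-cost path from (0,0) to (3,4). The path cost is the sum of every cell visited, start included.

26

Cheapest: [0,0] [0,1] [0,2] [1,2] [2,2] [3,2] [3,3] [3,4]
  6 + 6 + 2 + 1 + 5 + 2 + 1 + 3 = 26
(Top row then right column would cost 30.)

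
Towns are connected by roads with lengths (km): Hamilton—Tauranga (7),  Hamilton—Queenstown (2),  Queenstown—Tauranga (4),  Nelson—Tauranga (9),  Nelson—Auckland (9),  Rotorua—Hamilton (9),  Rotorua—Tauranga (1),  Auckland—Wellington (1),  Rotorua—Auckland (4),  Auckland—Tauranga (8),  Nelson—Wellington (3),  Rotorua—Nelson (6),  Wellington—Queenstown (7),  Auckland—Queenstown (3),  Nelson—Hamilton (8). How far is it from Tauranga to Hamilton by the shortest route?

6

A few of the Tauranga→Hamilton routes:
Tauranga→Rotorua→Auckland→Queenstown→Hamilton: 1 + 4 + 3 + 2 = 10
Tauranga→Auckland→Queenstown→Hamilton: 8 + 3 + 2 = 13
Tauranga→Rotorua→Hamilton: 1 + 9 = 10
Tauranga→Queenstown→Hamilton: 4 + 2 = 6
Tauranga→Hamilton: 7
Tauranga→Rotorua→Nelson→Hamilton: 1 + 6 + 8 = 15
The minimum is 6 km.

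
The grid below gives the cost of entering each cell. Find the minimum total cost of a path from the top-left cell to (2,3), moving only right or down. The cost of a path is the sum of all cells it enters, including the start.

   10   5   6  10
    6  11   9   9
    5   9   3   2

Take [0,0] → [0,1] → [0,2] → [1,2] → [2,2] → [2,3] for a total of 10 + 5 + 6 + 9 + 3 + 2 = 35.

35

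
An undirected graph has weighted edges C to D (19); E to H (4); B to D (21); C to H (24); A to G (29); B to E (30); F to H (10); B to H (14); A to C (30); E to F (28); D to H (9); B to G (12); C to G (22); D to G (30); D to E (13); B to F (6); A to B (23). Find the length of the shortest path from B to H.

A few of the B→H routes:
B→H: 14
B→F→H: 6 + 10 = 16
B→F→E→H: 6 + 28 + 4 = 38
B→D→H: 21 + 9 = 30
B→D→E→H: 21 + 13 + 4 = 38
B→E→H: 30 + 4 = 34
Best route has total 14.

14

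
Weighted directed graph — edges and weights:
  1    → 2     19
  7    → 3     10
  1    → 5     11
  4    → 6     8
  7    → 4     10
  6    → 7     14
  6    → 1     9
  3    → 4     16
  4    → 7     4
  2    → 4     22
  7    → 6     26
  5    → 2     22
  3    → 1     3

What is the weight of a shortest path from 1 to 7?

45

A few of the 1→7 routes:
1 - 2 - 4 - 6 - 7: 19 + 22 + 8 + 14 = 63
1 - 5 - 2 - 4 - 7: 11 + 22 + 22 + 4 = 59
1 - 2 - 4 - 7: 19 + 22 + 4 = 45
The minimum is 45.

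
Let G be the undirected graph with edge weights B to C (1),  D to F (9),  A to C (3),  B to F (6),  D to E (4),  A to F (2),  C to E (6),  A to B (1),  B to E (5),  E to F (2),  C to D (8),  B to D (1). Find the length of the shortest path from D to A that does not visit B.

A few of the D→A routes:
D - E - C - A: 4 + 6 + 3 = 13
D - E - F - A: 4 + 2 + 2 = 8
D - F - A: 9 + 2 = 11
D - C - A: 8 + 3 = 11
D - C - E - F - A: 8 + 6 + 2 + 2 = 18
Shortest: 8.

8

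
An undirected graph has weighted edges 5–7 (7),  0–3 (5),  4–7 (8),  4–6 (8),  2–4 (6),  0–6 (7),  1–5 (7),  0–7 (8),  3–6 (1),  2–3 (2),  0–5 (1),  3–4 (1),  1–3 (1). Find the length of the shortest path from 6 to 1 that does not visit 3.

Paths from 6 to 1 avoiding 3:
6 -> 4 -> 7 -> 5 -> 1: 8 + 8 + 7 + 7 = 30
6 -> 4 -> 7 -> 0 -> 5 -> 1: 8 + 8 + 8 + 1 + 7 = 32
6 -> 0 -> 5 -> 1: 7 + 1 + 7 = 15
6 -> 0 -> 7 -> 5 -> 1: 7 + 8 + 7 + 7 = 29
Shortest: 15.

15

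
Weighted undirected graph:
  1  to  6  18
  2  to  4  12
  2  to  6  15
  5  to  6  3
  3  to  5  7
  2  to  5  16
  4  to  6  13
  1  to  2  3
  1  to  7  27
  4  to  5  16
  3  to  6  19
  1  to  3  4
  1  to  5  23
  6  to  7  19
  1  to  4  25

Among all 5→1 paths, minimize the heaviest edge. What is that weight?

7

Checking several routes:
5 -> 6 -> 4 -> 2 -> 1: max(3, 13, 12, 3) = 13
5 -> 2 -> 1: max(16, 3) = 16
5 -> 4 -> 2 -> 1: max(16, 12, 3) = 16
5 -> 4 -> 6 -> 2 -> 1: max(16, 13, 15, 3) = 16
5 -> 6 -> 2 -> 1: max(3, 15, 3) = 15
5 -> 3 -> 1: max(7, 4) = 7
Best route has worst link 7.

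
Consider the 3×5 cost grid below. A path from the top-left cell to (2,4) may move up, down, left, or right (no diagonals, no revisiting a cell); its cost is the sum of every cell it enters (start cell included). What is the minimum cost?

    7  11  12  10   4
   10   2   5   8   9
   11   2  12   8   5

45

One optimal route is (0,0) (1,0) (1,1) (1,2) (1,3) (2,3) (2,4).
Its cost is 7 + 10 + 2 + 5 + 8 + 8 + 5 = 45.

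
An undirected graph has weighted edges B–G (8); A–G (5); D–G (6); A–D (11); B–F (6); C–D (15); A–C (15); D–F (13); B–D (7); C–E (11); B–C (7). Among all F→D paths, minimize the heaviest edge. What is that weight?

A few of the F→D routes:
F - B - D: max(6, 7) = 7
F - D: max(13) = 13
F - B - G - D: max(6, 8, 6) = 8
F - B - G - A - D: max(6, 8, 5, 11) = 11
Best route has worst link 7.

7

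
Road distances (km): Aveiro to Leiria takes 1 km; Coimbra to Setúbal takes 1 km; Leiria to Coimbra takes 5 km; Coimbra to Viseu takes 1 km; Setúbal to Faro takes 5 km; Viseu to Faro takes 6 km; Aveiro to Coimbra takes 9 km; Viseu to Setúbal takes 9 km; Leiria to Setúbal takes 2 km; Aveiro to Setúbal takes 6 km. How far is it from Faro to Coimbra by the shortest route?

Checking several routes:
Faro→Setúbal→Viseu→Coimbra: 5 + 9 + 1 = 15
Faro→Setúbal→Coimbra: 5 + 1 = 6
Faro→Viseu→Setúbal→Coimbra: 6 + 9 + 1 = 16
Faro→Setúbal→Leiria→Coimbra: 5 + 2 + 5 = 12
Faro→Viseu→Coimbra: 6 + 1 = 7
The minimum is 6 km.

6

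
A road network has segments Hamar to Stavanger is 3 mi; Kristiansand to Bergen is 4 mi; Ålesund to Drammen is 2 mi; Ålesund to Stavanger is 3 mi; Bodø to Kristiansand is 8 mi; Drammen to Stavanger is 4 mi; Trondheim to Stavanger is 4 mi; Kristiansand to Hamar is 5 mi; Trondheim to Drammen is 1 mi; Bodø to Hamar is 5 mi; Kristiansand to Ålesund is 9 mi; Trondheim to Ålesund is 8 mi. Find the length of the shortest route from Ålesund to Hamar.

Checking several routes:
Ålesund→Stavanger→Hamar: 3 + 3 = 6
Ålesund→Drammen→Trondheim→Stavanger→Hamar: 2 + 1 + 4 + 3 = 10
Ålesund→Drammen→Stavanger→Hamar: 2 + 4 + 3 = 9
The minimum is 6 mi.

6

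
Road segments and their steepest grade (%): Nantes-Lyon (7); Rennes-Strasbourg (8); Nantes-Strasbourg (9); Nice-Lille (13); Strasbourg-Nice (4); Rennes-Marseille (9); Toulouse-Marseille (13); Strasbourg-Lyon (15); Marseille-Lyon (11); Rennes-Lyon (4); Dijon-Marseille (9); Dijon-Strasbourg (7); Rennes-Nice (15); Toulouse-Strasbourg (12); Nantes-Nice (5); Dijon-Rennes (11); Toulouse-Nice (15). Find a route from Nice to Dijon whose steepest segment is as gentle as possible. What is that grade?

Comparing a few candidate routes:
Nice-Strasbourg-Rennes-Marseille-Dijon: max(4, 8, 9, 9) = 9
Nice-Strasbourg-Nantes-Lyon-Rennes-Marseille-Dijon: max(4, 9, 7, 4, 9, 9) = 9
Nice-Nantes-Lyon-Rennes-Strasbourg-Dijon: max(5, 7, 4, 8, 7) = 8
Nice-Strasbourg-Dijon: max(4, 7) = 7
Best route has worst link 7%.

7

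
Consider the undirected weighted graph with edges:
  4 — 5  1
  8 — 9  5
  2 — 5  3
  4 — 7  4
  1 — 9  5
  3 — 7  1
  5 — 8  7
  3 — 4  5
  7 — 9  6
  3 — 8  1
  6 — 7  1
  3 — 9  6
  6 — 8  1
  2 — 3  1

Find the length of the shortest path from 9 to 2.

Checking several routes:
9→7→3→2: 6 + 1 + 1 = 8
9→8→3→2: 5 + 1 + 1 = 7
9→3→2: 6 + 1 = 7
9→8→6→7→3→2: 5 + 1 + 1 + 1 + 1 = 9
The minimum is 7.

7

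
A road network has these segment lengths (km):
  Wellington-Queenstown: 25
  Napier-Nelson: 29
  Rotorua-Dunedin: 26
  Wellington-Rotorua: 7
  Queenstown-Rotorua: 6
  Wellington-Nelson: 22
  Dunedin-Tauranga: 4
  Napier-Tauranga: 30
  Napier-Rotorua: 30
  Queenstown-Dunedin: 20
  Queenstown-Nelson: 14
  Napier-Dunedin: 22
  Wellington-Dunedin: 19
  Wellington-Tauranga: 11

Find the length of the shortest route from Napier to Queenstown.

Some routes from Napier to Queenstown:
Napier → Nelson → Queenstown: 29 + 14 = 43
Napier → Dunedin → Tauranga → Wellington → Rotorua → Queenstown: 22 + 4 + 11 + 7 + 6 = 50
Napier → Rotorua → Queenstown: 30 + 6 = 36
Napier → Tauranga → Dunedin → Queenstown: 30 + 4 + 20 = 54
Napier → Dunedin → Queenstown: 22 + 20 = 42
Napier → Tauranga → Wellington → Rotorua → Queenstown: 30 + 11 + 7 + 6 = 54
Shortest: 36 km.

36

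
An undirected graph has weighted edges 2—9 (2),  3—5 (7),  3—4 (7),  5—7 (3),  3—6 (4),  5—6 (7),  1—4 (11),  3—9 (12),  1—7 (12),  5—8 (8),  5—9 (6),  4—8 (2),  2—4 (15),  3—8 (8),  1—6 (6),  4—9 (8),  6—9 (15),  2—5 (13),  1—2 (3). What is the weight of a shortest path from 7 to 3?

10

Some routes from 7 to 3:
7 -> 5 -> 3: 3 + 7 = 10
7 -> 5 -> 6 -> 3: 3 + 7 + 4 = 14
7 -> 5 -> 8 -> 4 -> 3: 3 + 8 + 2 + 7 = 20
7 -> 1 -> 6 -> 3: 12 + 6 + 4 = 22
7 -> 5 -> 8 -> 3: 3 + 8 + 8 = 19
7 -> 5 -> 9 -> 3: 3 + 6 + 12 = 21
Best route has total 10.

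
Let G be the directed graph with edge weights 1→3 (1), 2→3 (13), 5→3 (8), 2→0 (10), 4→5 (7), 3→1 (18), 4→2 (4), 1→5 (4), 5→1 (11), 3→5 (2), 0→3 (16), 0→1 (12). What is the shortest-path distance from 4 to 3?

15

A few of the 4→3 routes:
4-2-3: 4 + 13 = 17
4-5-1-3: 7 + 11 + 1 = 19
4-5-3: 7 + 8 = 15
Best route has total 15.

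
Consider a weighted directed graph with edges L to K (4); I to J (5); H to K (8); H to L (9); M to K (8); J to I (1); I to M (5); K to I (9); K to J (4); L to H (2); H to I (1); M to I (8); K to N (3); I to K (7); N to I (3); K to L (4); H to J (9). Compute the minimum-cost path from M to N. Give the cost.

Candidate routes:
M - K - N: 8 + 3 = 11
M - I - K - N: 8 + 7 + 3 = 18
Best route has total 11.

11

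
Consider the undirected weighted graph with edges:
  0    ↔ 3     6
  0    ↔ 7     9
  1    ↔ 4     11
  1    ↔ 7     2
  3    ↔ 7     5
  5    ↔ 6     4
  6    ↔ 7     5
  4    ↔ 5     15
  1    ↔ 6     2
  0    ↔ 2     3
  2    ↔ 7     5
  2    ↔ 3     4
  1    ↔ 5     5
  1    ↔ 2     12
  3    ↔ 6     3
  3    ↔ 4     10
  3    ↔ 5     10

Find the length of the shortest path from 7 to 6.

Some routes from 7 to 6:
7 -> 1 -> 5 -> 6: 2 + 5 + 4 = 11
7 -> 6: 5
7 -> 1 -> 6: 2 + 2 = 4
7 -> 2 -> 3 -> 6: 5 + 4 + 3 = 12
7 -> 3 -> 6: 5 + 3 = 8
Best route has total 4.

4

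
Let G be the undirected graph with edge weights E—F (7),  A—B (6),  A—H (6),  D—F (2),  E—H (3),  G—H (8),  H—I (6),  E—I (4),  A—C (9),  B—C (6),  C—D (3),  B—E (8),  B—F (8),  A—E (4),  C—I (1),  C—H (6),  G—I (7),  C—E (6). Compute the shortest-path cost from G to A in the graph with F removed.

Some routes from G to A avoiding F:
G→H→A: 8 + 6 = 14
G→I→E→A: 7 + 4 + 4 = 15
G→H→E→A: 8 + 3 + 4 = 15
G→I→C→A: 7 + 1 + 9 = 17
The minimum is 14.

14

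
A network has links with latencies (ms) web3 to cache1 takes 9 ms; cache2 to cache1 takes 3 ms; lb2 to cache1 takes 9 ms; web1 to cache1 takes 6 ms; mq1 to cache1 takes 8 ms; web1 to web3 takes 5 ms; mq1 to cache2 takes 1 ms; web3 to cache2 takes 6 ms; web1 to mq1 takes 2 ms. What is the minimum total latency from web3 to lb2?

Checking several routes:
web3→cache2→cache1→lb2: 6 + 3 + 9 = 18
web3→web1→cache1→lb2: 5 + 6 + 9 = 20
web3→web1→mq1→cache2→cache1→lb2: 5 + 2 + 1 + 3 + 9 = 20
web3→cache1→lb2: 9 + 9 = 18
Best route has total 18 ms.

18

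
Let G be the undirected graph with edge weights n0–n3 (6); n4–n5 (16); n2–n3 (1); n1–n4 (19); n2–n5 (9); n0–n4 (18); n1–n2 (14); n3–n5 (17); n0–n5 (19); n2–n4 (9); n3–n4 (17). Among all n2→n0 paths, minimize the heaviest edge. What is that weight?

Checking several routes:
n2-n4-n5-n3-n0: max(9, 16, 17, 6) = 17
n2-n5-n3-n0: max(9, 17, 6) = 17
n2-n4-n3-n0: max(9, 17, 6) = 17
n2-n5-n4-n3-n0: max(9, 16, 17, 6) = 17
n2-n3-n0: max(1, 6) = 6
Best route has worst link 6.

6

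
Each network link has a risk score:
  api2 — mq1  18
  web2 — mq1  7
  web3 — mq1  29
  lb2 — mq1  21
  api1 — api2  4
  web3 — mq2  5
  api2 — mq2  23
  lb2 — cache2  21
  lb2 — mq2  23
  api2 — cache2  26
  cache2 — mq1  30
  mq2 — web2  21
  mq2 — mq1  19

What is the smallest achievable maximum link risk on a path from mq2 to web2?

19

Comparing a few candidate routes:
mq2-mq1-web2: max(19, 7) = 19
mq2-web2: max(21) = 21
mq2-lb2-mq1-web2: max(23, 21, 7) = 23
Best route has worst link 19.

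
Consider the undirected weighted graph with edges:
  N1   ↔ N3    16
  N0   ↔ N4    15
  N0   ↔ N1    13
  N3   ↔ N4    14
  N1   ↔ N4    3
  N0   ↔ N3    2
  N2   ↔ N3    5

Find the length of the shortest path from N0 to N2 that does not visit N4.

Paths from N0 to N2 avoiding N4:
N0 -> N1 -> N3 -> N2: 13 + 16 + 5 = 34
N0 -> N3 -> N2: 2 + 5 = 7
Shortest: 7.

7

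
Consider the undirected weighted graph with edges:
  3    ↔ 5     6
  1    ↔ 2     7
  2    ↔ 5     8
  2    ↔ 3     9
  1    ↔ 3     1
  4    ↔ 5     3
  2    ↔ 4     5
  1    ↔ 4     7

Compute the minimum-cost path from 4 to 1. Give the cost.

Comparing a few candidate routes:
4 -> 2 -> 3 -> 1: 5 + 9 + 1 = 15
4 -> 1: 7
4 -> 2 -> 1: 5 + 7 = 12
4 -> 5 -> 3 -> 1: 3 + 6 + 1 = 10
4 -> 5 -> 2 -> 1: 3 + 8 + 7 = 18
The minimum is 7.

7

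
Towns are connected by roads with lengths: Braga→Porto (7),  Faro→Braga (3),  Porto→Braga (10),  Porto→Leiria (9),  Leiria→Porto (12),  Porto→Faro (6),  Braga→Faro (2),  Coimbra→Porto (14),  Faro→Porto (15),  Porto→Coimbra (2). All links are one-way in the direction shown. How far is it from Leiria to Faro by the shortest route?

18

Paths from Leiria to Faro:
Leiria → Porto → Faro: 12 + 6 = 18
Leiria → Porto → Braga → Faro: 12 + 10 + 2 = 24
Shortest: 18.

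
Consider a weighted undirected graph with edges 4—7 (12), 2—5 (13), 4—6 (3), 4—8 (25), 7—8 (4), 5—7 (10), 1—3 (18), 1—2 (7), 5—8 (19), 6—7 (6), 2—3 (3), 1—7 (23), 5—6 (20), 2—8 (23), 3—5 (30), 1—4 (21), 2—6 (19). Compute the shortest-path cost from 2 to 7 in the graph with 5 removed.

Checking several routes:
2→1→7: 7 + 23 = 30
2→1→4→7: 7 + 21 + 12 = 40
2→1→4→6→7: 7 + 21 + 3 + 6 = 37
2→6→4→7: 19 + 3 + 12 = 34
2→6→7: 19 + 6 = 25
2→8→7: 23 + 4 = 27
Shortest: 25.

25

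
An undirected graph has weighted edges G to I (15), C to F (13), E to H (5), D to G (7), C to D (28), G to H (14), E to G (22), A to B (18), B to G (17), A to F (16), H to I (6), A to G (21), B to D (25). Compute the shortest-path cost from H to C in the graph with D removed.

Routes from H to C avoiding D:
H -> I -> G -> A -> F -> C: 6 + 15 + 21 + 16 + 13 = 71
H -> G -> B -> A -> F -> C: 14 + 17 + 18 + 16 + 13 = 78
H -> G -> A -> F -> C: 14 + 21 + 16 + 13 = 64
H -> I -> G -> B -> A -> F -> C: 6 + 15 + 17 + 18 + 16 + 13 = 85
H -> E -> G -> A -> F -> C: 5 + 22 + 21 + 16 + 13 = 77
H -> E -> G -> B -> A -> F -> C: 5 + 22 + 17 + 18 + 16 + 13 = 91
Best route has total 64.

64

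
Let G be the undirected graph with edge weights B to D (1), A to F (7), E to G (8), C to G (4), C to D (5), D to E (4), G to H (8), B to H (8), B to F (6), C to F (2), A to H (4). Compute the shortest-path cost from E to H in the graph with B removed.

16

Routes from E to H avoiding B:
E → D → C → F → A → H: 4 + 5 + 2 + 7 + 4 = 22
E → D → C → G → H: 4 + 5 + 4 + 8 = 21
E → G → H: 8 + 8 = 16
E → G → C → F → A → H: 8 + 4 + 2 + 7 + 4 = 25
Best route has total 16.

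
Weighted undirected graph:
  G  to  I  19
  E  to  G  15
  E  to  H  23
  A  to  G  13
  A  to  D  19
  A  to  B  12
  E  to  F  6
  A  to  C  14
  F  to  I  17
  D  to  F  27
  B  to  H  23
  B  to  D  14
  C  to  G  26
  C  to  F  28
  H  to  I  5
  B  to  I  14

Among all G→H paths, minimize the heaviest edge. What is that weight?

Comparing a few candidate routes:
G-A-D-B-I-H: max(13, 19, 14, 14, 5) = 19
G-E-F-I-H: max(15, 6, 17, 5) = 17
G-A-B-I-H: max(13, 12, 14, 5) = 14
G-I-H: max(19, 5) = 19
G-E-H: max(15, 23) = 23
Best route has worst link 14.

14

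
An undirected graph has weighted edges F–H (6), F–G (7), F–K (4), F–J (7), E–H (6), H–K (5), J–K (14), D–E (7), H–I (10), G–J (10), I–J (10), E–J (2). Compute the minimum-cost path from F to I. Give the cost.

16

Some routes from F to I:
F -> H -> E -> J -> I: 6 + 6 + 2 + 10 = 24
F -> K -> H -> I: 4 + 5 + 10 = 19
F -> J -> I: 7 + 10 = 17
F -> J -> E -> H -> I: 7 + 2 + 6 + 10 = 25
F -> H -> I: 6 + 10 = 16
Best route has total 16.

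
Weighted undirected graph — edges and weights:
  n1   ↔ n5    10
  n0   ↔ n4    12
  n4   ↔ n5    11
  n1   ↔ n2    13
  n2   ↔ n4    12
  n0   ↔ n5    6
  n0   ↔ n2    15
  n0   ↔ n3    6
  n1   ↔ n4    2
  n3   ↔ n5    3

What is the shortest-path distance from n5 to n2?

Some routes from n5 to n2:
n5 -> n1 -> n2: 10 + 13 = 23
n5 -> n1 -> n4 -> n2: 10 + 2 + 12 = 24
n5 -> n3 -> n0 -> n2: 3 + 6 + 15 = 24
n5 -> n0 -> n2: 6 + 15 = 21
n5 -> n4 -> n2: 11 + 12 = 23
Best route has total 21.

21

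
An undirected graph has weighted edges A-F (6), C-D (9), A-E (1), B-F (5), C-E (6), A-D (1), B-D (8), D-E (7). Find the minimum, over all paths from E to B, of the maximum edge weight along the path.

Checking several routes:
E-A-F-B: max(1, 6, 5) = 6
E-D-B: max(7, 8) = 8
E-A-D-B: max(1, 1, 8) = 8
E-D-A-F-B: max(7, 1, 6, 5) = 7
Smallest bottleneck: 6.

6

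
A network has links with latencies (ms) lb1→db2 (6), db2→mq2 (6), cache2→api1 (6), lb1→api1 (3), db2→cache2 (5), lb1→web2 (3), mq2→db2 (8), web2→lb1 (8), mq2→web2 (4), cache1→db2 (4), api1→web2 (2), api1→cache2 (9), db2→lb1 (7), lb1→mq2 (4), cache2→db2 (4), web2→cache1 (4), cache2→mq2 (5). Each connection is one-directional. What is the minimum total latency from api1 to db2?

Checking several routes:
api1→web2→cache1→db2: 2 + 4 + 4 = 10
api1→web2→lb1→db2: 2 + 8 + 6 = 16
api1→web2→lb1→mq2→db2: 2 + 8 + 4 + 8 = 22
api1→cache2→mq2→web2→cache1→db2: 9 + 5 + 4 + 4 + 4 = 26
api1→cache2→db2: 9 + 4 = 13
api1→cache2→mq2→db2: 9 + 5 + 8 = 22
Best route has total 10 ms.

10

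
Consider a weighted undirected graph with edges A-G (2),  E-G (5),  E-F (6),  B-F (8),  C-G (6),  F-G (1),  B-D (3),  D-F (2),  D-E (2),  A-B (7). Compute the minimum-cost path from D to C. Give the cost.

Comparing a few candidate routes:
D - F - G - C: 2 + 1 + 6 = 9
D - E - F - G - C: 2 + 6 + 1 + 6 = 15
D - E - G - C: 2 + 5 + 6 = 13
The minimum is 9.

9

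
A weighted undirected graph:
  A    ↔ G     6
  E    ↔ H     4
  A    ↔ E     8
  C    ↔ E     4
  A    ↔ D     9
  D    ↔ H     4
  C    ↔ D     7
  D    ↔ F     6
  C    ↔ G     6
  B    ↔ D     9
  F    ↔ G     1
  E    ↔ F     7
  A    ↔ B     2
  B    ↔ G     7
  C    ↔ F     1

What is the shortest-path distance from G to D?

7

Checking several routes:
G→C→F→D: 6 + 1 + 6 = 13
G→C→D: 6 + 7 = 13
G→F→C→D: 1 + 1 + 7 = 9
G→F→D: 1 + 6 = 7
Shortest: 7.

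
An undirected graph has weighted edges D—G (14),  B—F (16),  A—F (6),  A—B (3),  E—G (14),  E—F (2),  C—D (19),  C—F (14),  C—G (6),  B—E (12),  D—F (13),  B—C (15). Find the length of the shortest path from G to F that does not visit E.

Comparing a few candidate routes:
G-C-F: 6 + 14 = 20
G-C-B-A-F: 6 + 15 + 3 + 6 = 30
G-D-F: 14 + 13 = 27
Shortest: 20.

20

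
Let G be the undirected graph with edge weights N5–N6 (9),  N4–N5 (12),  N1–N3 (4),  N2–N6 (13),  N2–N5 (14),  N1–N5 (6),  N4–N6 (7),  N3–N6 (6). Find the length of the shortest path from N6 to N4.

7

Routes from N6 to N4:
N6→N5→N4: 9 + 12 = 21
N6→N4: 7
N6→N3→N1→N5→N4: 6 + 4 + 6 + 12 = 28
N6→N2→N5→N4: 13 + 14 + 12 = 39
Best route has total 7.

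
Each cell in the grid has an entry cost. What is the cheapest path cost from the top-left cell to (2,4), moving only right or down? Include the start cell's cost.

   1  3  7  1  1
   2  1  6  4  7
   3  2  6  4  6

22

Best path: (0,0) (1,0) (1,1) (2,1) (2,2) (2,3) (2,4)
Cost: 1 + 2 + 1 + 2 + 6 + 4 + 6 = 22
For comparison, the top-then-right route costs 26.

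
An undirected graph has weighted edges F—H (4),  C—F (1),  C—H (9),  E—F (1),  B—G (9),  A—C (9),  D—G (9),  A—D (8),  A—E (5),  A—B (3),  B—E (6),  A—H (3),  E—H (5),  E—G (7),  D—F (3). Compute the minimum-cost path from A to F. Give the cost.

6

Some routes from A to F:
A → H → F: 3 + 4 = 7
A → H → E → F: 3 + 5 + 1 = 9
A → E → F: 5 + 1 = 6
A → B → E → F: 3 + 6 + 1 = 10
A → C → F: 9 + 1 = 10
Best route has total 6.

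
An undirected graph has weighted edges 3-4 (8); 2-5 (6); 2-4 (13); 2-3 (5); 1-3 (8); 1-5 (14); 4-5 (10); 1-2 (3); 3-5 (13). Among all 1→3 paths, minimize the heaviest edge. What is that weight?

Checking several routes:
1→2→3: max(3, 5) = 5
1→2→5→3: max(3, 6, 13) = 13
1→2→5→4→3: max(3, 6, 10, 8) = 10
1→3: max(8) = 8
The minimum achievable maximum is 5.

5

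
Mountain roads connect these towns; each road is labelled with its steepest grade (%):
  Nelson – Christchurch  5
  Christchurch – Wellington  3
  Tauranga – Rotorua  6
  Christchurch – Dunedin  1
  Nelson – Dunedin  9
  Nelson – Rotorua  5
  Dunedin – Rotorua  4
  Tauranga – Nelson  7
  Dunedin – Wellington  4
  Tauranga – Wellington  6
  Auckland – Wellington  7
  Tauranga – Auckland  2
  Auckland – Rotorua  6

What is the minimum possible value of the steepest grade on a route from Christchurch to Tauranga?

Comparing a few candidate routes:
Christchurch-Nelson-Rotorua-Dunedin-Wellington-Tauranga: max(5, 5, 4, 4, 6) = 6
Christchurch-Wellington-Tauranga: max(3, 6) = 6
Christchurch-Wellington-Dunedin-Rotorua-Auckland-Tauranga: max(3, 4, 4, 6, 2) = 6
Christchurch-Wellington-Dunedin-Rotorua-Tauranga: max(3, 4, 4, 6) = 6
Christchurch-Nelson-Rotorua-Auckland-Tauranga: max(5, 5, 6, 2) = 6
Christchurch-Nelson-Rotorua-Tauranga: max(5, 5, 6) = 6
Best route has worst link 6%.

6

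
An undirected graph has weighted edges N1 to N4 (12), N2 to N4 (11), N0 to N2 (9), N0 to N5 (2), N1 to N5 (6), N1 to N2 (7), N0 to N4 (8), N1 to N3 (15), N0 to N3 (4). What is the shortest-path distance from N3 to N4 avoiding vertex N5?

12

Candidate routes:
N3→N0→N2→N4: 4 + 9 + 11 = 24
N3→N0→N4: 4 + 8 = 12
N3→N0→N2→N1→N4: 4 + 9 + 7 + 12 = 32
N3→N1→N2→N0→N4: 15 + 7 + 9 + 8 = 39
N3→N1→N4: 15 + 12 = 27
N3→N1→N2→N4: 15 + 7 + 11 = 33
Shortest: 12.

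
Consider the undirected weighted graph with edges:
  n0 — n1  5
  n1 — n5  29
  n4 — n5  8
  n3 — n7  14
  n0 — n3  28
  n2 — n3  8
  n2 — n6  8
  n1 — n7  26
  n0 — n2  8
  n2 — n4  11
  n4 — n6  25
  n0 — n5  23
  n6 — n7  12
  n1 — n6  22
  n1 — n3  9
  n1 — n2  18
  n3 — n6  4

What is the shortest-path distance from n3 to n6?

Checking several routes:
n3 → n2 → n6: 8 + 8 = 16
n3 → n7 → n6: 14 + 12 = 26
n3 → n6: 4
Best route has total 4.

4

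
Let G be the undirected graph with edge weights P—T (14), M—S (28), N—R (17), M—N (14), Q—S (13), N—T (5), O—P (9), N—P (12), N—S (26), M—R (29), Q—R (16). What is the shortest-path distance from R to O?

38

Checking several routes:
R -> N -> T -> P -> O: 17 + 5 + 14 + 9 = 45
R -> Q -> S -> N -> P -> O: 16 + 13 + 26 + 12 + 9 = 76
R -> M -> N -> P -> O: 29 + 14 + 12 + 9 = 64
R -> M -> N -> T -> P -> O: 29 + 14 + 5 + 14 + 9 = 71
R -> N -> P -> O: 17 + 12 + 9 = 38
The minimum is 38.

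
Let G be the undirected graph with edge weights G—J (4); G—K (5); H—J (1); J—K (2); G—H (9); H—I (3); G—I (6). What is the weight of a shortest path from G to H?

Routes from G to H:
G - I - H: 6 + 3 = 9
G - K - J - H: 5 + 2 + 1 = 8
G - J - H: 4 + 1 = 5
G - H: 9
Shortest: 5.

5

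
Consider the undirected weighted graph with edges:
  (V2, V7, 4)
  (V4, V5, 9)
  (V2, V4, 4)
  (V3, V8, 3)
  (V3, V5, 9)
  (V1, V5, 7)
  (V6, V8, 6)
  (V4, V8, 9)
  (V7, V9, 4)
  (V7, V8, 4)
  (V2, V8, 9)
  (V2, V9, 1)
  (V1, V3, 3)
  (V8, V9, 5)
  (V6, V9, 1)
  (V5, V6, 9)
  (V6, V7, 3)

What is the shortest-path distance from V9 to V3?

8

Comparing a few candidate routes:
V9 -> V6 -> V7 -> V8 -> V3: 1 + 3 + 4 + 3 = 11
V9 -> V8 -> V3: 5 + 3 = 8
V9 -> V6 -> V8 -> V3: 1 + 6 + 3 = 10
The minimum is 8.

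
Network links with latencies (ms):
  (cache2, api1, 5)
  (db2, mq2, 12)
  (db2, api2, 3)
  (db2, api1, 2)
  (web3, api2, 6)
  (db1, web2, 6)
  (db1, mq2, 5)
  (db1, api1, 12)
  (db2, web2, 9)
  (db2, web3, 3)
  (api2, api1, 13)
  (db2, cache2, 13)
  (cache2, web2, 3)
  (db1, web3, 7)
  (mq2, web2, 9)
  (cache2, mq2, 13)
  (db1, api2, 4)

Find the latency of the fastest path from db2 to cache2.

Checking several routes:
db2 → cache2: 13
db2 → api2 → db1 → web2 → cache2: 3 + 4 + 6 + 3 = 16
db2 → api1 → cache2: 2 + 5 = 7
db2 → web2 → cache2: 9 + 3 = 12
The minimum is 7 ms.

7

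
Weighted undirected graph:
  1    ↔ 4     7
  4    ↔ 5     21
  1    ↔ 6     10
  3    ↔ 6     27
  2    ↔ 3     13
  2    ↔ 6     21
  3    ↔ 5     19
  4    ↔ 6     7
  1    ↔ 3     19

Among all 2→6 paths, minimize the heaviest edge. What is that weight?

Some routes from 2 to 6:
2-3-5-4-1-6: max(13, 19, 21, 7, 10) = 21
2-3-1-4-6: max(13, 19, 7, 7) = 19
2-3-1-6: max(13, 19, 10) = 19
2-3-5-4-6: max(13, 19, 21, 7) = 21
2-6: max(21) = 21
The minimum achievable maximum is 19.

19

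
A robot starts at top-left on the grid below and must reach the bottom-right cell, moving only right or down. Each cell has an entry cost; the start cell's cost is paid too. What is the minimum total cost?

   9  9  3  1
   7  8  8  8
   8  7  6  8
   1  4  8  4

Cheapest: (0,0) (1,0) (2,0) (3,0) (3,1) (3,2) (3,3)
  9 + 7 + 8 + 1 + 4 + 8 + 4 = 41
(Top row then right column would cost 42.)

41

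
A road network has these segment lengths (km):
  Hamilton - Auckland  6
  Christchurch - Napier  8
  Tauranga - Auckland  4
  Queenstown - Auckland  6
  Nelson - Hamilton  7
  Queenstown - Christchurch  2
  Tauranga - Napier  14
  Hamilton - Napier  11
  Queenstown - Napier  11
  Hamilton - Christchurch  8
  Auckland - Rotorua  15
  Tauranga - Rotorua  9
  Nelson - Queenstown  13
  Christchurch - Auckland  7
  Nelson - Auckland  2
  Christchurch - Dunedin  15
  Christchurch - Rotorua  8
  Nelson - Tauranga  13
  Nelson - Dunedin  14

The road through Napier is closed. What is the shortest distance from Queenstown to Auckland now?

Checking several routes:
Queenstown-Christchurch-Auckland: 2 + 7 = 9
Queenstown-Auckland: 6
Queenstown-Nelson-Auckland: 13 + 2 = 15
The minimum is 6 km.

6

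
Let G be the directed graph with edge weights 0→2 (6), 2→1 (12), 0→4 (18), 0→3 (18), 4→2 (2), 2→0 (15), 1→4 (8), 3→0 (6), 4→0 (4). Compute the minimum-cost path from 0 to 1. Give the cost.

Routes from 0 to 1:
0→4→2→1: 18 + 2 + 12 = 32
0→2→1: 6 + 12 = 18
Shortest: 18.

18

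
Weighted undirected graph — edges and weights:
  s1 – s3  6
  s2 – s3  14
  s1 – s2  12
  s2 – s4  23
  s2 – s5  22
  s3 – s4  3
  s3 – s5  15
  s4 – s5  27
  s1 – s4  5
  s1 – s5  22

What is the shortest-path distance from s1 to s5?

Some routes from s1 to s5:
s1-s3-s5: 6 + 15 = 21
s1-s4-s3-s5: 5 + 3 + 15 = 23
s1-s5: 22
The minimum is 21.

21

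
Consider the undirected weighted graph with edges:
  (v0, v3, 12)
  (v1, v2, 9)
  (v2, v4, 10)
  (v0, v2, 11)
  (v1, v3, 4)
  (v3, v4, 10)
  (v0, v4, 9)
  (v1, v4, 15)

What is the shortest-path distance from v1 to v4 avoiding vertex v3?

Paths from v1 to v4 avoiding v3:
v1→v2→v0→v4: 9 + 11 + 9 = 29
v1→v2→v4: 9 + 10 = 19
v1→v4: 15
The minimum is 15.

15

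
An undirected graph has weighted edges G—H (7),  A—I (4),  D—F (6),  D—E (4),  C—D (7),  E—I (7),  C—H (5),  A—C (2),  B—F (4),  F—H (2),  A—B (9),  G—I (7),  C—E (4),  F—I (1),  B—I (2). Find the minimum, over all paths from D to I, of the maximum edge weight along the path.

4

Some routes from D to I:
D→E→C→A→I: max(4, 4, 2, 4) = 4
D→E→C→H→F→I: max(4, 4, 5, 2, 1) = 5
D→F→B→I: max(6, 4, 2) = 6
D→E→C→H→F→B→I: max(4, 4, 5, 2, 4, 2) = 5
The minimum achievable maximum is 4.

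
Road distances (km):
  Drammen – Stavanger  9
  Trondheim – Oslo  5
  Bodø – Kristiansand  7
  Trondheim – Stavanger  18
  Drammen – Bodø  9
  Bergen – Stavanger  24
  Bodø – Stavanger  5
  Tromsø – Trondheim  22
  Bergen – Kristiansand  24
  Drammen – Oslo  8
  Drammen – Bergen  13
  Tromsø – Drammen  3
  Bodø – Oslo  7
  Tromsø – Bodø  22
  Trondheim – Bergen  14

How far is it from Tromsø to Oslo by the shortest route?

A few of the Tromsø→Oslo routes:
Tromsø-Drammen-Stavanger-Trondheim-Oslo: 3 + 9 + 18 + 5 = 35
Tromsø-Drammen-Oslo: 3 + 8 = 11
Tromsø-Bodø-Oslo: 22 + 7 = 29
Tromsø-Drammen-Stavanger-Bodø-Oslo: 3 + 9 + 5 + 7 = 24
Tromsø-Trondheim-Oslo: 22 + 5 = 27
Tromsø-Drammen-Bodø-Oslo: 3 + 9 + 7 = 19
Best route has total 11 km.

11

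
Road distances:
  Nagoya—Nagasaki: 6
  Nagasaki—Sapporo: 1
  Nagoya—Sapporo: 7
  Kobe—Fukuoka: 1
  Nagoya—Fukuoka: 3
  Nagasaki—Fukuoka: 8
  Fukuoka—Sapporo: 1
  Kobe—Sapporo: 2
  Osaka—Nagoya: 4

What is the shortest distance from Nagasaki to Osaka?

9

Checking several routes:
Nagasaki -> Nagoya -> Osaka: 6 + 4 = 10
Nagasaki -> Fukuoka -> Sapporo -> Nagoya -> Osaka: 8 + 1 + 7 + 4 = 20
Nagasaki -> Sapporo -> Fukuoka -> Nagoya -> Osaka: 1 + 1 + 3 + 4 = 9
Nagasaki -> Sapporo -> Nagoya -> Osaka: 1 + 7 + 4 = 12
Nagasaki -> Sapporo -> Kobe -> Fukuoka -> Nagoya -> Osaka: 1 + 2 + 1 + 3 + 4 = 11
Nagasaki -> Fukuoka -> Nagoya -> Osaka: 8 + 3 + 4 = 15
Best route has total 9.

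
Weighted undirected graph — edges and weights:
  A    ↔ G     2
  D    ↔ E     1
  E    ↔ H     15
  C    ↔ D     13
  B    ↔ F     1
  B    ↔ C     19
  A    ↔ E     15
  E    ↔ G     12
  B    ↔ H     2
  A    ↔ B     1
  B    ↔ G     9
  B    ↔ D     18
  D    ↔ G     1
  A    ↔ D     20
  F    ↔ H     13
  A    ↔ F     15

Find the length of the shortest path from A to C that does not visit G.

Comparing a few candidate routes:
A -> B -> H -> E -> D -> C: 1 + 2 + 15 + 1 + 13 = 32
A -> E -> D -> C: 15 + 1 + 13 = 29
A -> B -> C: 1 + 19 = 20
The minimum is 20.

20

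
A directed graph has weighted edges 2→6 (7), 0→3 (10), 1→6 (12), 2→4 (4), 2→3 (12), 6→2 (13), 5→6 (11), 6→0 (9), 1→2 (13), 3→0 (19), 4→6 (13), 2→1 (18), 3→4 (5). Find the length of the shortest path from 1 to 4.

17

A few of the 1→4 routes:
1→2→3→4: 13 + 12 + 5 = 30
1→6→2→4: 12 + 13 + 4 = 29
1→2→4: 13 + 4 = 17
1→6→0→3→4: 12 + 9 + 10 + 5 = 36
Best route has total 17.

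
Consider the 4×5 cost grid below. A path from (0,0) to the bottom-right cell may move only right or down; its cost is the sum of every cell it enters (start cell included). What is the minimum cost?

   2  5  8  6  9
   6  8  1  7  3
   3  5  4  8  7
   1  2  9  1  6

30

Path [0,0] -> [1,0] -> [2,0] -> [3,0] -> [3,1] -> [3,2] -> [3,3] -> [3,4]: 2 + 6 + 3 + 1 + 2 + 9 + 1 + 6 = 30.
For comparison, the top-then-right route costs 46.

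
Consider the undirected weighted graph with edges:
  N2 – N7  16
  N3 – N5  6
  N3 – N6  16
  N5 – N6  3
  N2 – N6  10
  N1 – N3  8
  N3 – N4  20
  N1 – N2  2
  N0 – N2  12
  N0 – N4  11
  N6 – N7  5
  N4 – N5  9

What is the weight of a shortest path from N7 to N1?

17

A few of the N7→N1 routes:
N7-N2-N6-N5-N3-N1: 16 + 10 + 3 + 6 + 8 = 43
N7-N6-N5-N4-N0-N2-N1: 5 + 3 + 9 + 11 + 12 + 2 = 42
N7-N6-N3-N1: 5 + 16 + 8 = 29
N7-N6-N2-N1: 5 + 10 + 2 = 17
N7-N6-N5-N3-N1: 5 + 3 + 6 + 8 = 22
N7-N2-N1: 16 + 2 = 18
Shortest: 17.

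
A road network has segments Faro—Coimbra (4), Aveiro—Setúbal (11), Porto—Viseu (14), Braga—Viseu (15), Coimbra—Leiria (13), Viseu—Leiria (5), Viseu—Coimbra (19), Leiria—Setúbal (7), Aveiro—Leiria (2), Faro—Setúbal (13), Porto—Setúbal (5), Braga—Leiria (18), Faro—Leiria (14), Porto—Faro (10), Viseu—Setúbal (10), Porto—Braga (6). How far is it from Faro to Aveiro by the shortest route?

Comparing a few candidate routes:
Faro - Setúbal - Leiria - Aveiro: 13 + 7 + 2 = 22
Faro - Coimbra - Leiria - Aveiro: 4 + 13 + 2 = 19
Faro - Leiria - Aveiro: 14 + 2 = 16
Best route has total 16 km.

16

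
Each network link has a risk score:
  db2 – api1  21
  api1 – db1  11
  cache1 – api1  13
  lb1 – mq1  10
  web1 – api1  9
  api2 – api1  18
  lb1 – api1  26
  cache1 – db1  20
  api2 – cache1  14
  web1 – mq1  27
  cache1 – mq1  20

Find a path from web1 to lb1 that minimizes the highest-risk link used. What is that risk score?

20

A few of the web1→lb1 routes:
web1-api1-db1-cache1-mq1-lb1: max(9, 11, 20, 20, 10) = 20
web1-api1-lb1: max(9, 26) = 26
web1-api1-api2-cache1-mq1-lb1: max(9, 18, 14, 20, 10) = 20
web1-api1-cache1-mq1-lb1: max(9, 13, 20, 10) = 20
web1-mq1-lb1: max(27, 10) = 27
Smallest bottleneck: 20.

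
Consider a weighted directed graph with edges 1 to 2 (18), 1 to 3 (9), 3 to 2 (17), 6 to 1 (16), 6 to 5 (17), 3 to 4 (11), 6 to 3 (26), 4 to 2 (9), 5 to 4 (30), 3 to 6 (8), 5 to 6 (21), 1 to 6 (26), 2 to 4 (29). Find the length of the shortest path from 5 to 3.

46

Routes from 5 to 3:
5 -> 6 -> 1 -> 3: 21 + 16 + 9 = 46
5 -> 6 -> 3: 21 + 26 = 47
Best route has total 46.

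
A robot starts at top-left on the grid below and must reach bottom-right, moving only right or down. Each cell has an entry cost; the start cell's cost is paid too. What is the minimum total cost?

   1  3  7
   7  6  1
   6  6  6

17

Path r0c0 r0c1 r1c1 r1c2 r2c2: 1 + 3 + 6 + 1 + 6 = 17.
For comparison, the top-then-right route costs 18.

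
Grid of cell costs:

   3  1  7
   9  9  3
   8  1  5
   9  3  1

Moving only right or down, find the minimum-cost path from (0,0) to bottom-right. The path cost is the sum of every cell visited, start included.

Cheapest: [0,0] [0,1] [1,1] [2,1] [3,1] [3,2]
  3 + 1 + 9 + 1 + 3 + 1 = 18

18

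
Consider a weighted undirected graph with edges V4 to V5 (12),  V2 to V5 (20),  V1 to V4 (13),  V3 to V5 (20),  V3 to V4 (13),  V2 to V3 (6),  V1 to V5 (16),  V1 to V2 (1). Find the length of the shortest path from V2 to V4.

14

Some routes from V2 to V4:
V2 → V3 → V5 → V4: 6 + 20 + 12 = 38
V2 → V1 → V4: 1 + 13 = 14
V2 → V1 → V5 → V4: 1 + 16 + 12 = 29
V2 → V5 → V4: 20 + 12 = 32
V2 → V3 → V4: 6 + 13 = 19
Best route has total 14.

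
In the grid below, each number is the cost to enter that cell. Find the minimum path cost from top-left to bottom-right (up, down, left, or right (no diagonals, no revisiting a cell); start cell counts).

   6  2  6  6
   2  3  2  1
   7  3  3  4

18

Cheapest: [0,0] → [0,1] → [1,1] → [1,2] → [1,3] → [2,3]
  6 + 2 + 3 + 2 + 1 + 4 = 18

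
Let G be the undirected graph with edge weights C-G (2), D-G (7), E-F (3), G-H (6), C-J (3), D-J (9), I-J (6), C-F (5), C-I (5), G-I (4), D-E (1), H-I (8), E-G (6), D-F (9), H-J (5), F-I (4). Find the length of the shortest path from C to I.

5

Some routes from C to I:
C → F → I: 5 + 4 = 9
C → I: 5
C → G → I: 2 + 4 = 6
C → J → I: 3 + 6 = 9
Shortest: 5.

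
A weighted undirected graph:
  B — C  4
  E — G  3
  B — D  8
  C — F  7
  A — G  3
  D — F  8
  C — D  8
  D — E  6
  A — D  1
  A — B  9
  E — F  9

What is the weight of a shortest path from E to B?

Comparing a few candidate routes:
E→G→A→D→B: 3 + 3 + 1 + 8 = 15
E→D→B: 6 + 8 = 14
E→G→A→B: 3 + 3 + 9 = 15
E→D→A→B: 6 + 1 + 9 = 16
Shortest: 14.

14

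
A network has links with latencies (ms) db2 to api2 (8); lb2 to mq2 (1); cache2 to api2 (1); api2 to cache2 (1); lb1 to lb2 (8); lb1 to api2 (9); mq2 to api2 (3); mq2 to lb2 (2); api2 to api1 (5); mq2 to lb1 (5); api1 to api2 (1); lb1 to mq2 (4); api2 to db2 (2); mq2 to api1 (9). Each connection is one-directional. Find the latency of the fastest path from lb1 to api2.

Paths from lb1 to api2:
lb1-api2: 9
lb1-mq2-api2: 4 + 3 = 7
lb1-lb2-mq2-api1-api2: 8 + 1 + 9 + 1 = 19
lb1-mq2-api1-api2: 4 + 9 + 1 = 14
lb1-lb2-mq2-api2: 8 + 1 + 3 = 12
Best route has total 7 ms.

7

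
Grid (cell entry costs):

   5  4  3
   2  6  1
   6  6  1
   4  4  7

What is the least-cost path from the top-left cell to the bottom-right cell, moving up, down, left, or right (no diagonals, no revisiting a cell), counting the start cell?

21

Best path: r0c0 → r0c1 → r0c2 → r1c2 → r2c2 → r3c2
Cost: 5 + 4 + 3 + 1 + 1 + 7 = 21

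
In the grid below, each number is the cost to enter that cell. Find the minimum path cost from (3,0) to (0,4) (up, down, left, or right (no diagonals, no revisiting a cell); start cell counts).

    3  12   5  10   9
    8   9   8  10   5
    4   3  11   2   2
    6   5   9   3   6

Best path: [3,0] → [3,1] → [3,2] → [3,3] → [2,3] → [2,4] → [1,4] → [0,4]
Cost: 6 + 5 + 9 + 3 + 2 + 2 + 5 + 9 = 41

41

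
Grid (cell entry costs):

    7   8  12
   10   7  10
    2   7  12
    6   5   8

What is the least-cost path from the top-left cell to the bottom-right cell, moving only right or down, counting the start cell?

One optimal route is [0,0] → [1,0] → [2,0] → [3,0] → [3,1] → [3,2].
Its cost is 7 + 10 + 2 + 6 + 5 + 8 = 38.
(Top row then right column would cost 57.)

38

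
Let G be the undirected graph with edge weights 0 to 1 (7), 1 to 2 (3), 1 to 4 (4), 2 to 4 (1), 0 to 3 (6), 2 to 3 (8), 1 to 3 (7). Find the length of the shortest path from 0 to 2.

10

Comparing a few candidate routes:
0 → 3 → 2: 6 + 8 = 14
0 → 3 → 1 → 2: 6 + 7 + 3 = 16
0 → 1 → 4 → 2: 7 + 4 + 1 = 12
0 → 1 → 2: 7 + 3 = 10
The minimum is 10.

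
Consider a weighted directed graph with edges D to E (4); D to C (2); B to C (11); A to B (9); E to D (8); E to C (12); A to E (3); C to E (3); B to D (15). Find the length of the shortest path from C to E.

3

Paths from C to E:
C -> E: 3
The minimum is 3.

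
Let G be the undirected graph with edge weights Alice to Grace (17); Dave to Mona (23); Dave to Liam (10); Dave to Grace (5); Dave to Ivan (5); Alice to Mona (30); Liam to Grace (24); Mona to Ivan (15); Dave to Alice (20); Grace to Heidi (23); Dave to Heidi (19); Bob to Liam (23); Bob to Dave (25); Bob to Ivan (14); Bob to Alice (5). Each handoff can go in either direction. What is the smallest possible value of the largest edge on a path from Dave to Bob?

14

Some routes from Dave to Bob:
Dave→Liam→Bob: max(10, 23) = 23
Dave→Heidi→Grace→Alice→Bob: max(19, 23, 17, 5) = 23
Dave→Alice→Bob: max(20, 5) = 20
Dave→Grace→Alice→Bob: max(5, 17, 5) = 17
Dave→Ivan→Bob: max(5, 14) = 14
Dave→Mona→Ivan→Bob: max(23, 15, 14) = 23
The minimum achievable maximum is 14.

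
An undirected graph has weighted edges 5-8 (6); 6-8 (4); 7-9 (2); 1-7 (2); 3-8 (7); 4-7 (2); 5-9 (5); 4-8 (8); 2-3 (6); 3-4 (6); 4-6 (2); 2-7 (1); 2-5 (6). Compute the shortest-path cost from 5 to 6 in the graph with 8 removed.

Paths from 5 to 6 avoiding 8:
5 → 9 → 7 → 2 → 3 → 4 → 6: 5 + 2 + 1 + 6 + 6 + 2 = 22
5 → 2 → 7 → 4 → 6: 6 + 1 + 2 + 2 = 11
5 → 9 → 7 → 4 → 6: 5 + 2 + 2 + 2 = 11
5 → 2 → 3 → 4 → 6: 6 + 6 + 6 + 2 = 20
Shortest: 11.

11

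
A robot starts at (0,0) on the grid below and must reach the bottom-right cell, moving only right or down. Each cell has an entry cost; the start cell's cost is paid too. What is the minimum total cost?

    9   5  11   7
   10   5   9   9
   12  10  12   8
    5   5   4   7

45

Best path: [0,0]→[0,1]→[1,1]→[2,1]→[3,1]→[3,2]→[3,3]
Cost: 9 + 5 + 5 + 10 + 5 + 4 + 7 = 45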